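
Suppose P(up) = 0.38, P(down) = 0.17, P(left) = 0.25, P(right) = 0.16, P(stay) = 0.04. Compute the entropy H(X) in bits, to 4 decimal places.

H = −Σ pᵢ log₂ pᵢ.
−0.38·log₂(0.38) = 0.5305
−0.17·log₂(0.17) = 0.4346
−0.25·log₂(0.25) = 0.5000
−0.16·log₂(0.16) = 0.4230
−0.04·log₂(0.04) = 0.1858
Sum ≈ 2.0738 → 2.0738 bits.

2.0738 bits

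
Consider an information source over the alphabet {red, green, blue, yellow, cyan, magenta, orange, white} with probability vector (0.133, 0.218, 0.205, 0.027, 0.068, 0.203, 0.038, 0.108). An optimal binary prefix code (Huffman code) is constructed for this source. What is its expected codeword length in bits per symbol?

Repeatedly combine the two least-probable nodes; the expected code length is the sum of the merged weights.
merge 27/1000 + 19/500 → 13/200
merge 13/200 + 17/250 → 133/1000
merge 27/250 + 133/1000 → 241/1000
merge 133/1000 + 203/1000 → 42/125
merge 41/200 + 109/500 → 423/1000
merge 241/1000 + 42/125 → 577/1000
merge 423/1000 + 577/1000 → 1
L = 13/200 + 133/1000 + 241/1000 + 42/125 + 423/1000 + 577/1000 + 1 = 111/40 = 2.775 bits/symbol.

2.775 bits/symbol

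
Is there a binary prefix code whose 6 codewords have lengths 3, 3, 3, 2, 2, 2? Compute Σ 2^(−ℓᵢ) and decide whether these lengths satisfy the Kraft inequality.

With common denominator 2^3 = 8: Σ 2^(−ℓᵢ) = 1/8 + 1/8 + 1/8 + 2/8 + 2/8 + 2/8 = 9/8 = 1.125.
Kraft's inequality requires Σ ≤ 1; here Σ = 1.125 > 1, so no such prefix code exists.

1.125; no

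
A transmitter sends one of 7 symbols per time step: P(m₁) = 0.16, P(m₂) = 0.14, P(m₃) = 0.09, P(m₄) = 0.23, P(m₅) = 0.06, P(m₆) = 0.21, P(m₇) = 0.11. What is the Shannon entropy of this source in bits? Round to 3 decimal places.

H = −Σ pᵢ log₂ pᵢ.
−0.16·log₂(0.16) = 0.4230
−0.14·log₂(0.14) = 0.3971
−0.09·log₂(0.09) = 0.3127
−0.23·log₂(0.23) = 0.4877
−0.06·log₂(0.06) = 0.2435
−0.21·log₂(0.21) = 0.4728
−0.11·log₂(0.11) = 0.3503
Sum ≈ 2.6871 → 2.687 bits.

2.687 bits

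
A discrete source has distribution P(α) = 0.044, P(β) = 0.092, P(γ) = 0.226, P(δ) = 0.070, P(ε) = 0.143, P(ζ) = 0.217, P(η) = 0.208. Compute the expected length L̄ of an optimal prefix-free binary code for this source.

2.669 bits/symbol

Repeatedly combine the two least-probable nodes; the expected code length is the sum of the merged weights.
merge 11/250 + 7/100 → 57/500
merge 23/250 + 57/500 → 103/500
merge 143/1000 + 103/500 → 349/1000
merge 26/125 + 217/1000 → 17/40
merge 113/500 + 349/1000 → 23/40
merge 17/40 + 23/40 → 1
L = 57/500 + 103/500 + 349/1000 + 17/40 + 23/40 + 1 = 2669/1000 = 2.669 bits/symbol.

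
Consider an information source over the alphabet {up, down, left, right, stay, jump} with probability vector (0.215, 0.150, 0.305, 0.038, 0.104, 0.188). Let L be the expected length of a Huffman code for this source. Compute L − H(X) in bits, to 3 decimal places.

Entropy H = −Σ p log₂ p ≈ 2.3820 bits.
Huffman merges: 19/500+13/125→71/500; 71/500+3/20→73/250; 47/250+43/200→403/1000; 73/250+61/200→597/1000; 403/1000+597/1000→1. L = 1217/500 ≈ 2.4340.
L − H = 2.4340 − 2.3820 = 0.052 bits.

0.052 bits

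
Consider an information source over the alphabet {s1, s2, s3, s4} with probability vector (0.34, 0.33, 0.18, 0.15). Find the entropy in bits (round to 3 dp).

H = −Σ pᵢ log₂ pᵢ.
−0.34·log₂(0.34) = 0.5292
−0.33·log₂(0.33) = 0.5278
−0.18·log₂(0.18) = 0.4453
−0.15·log₂(0.15) = 0.4105
Sum ≈ 1.9128 → 1.913 bits.

1.913 bits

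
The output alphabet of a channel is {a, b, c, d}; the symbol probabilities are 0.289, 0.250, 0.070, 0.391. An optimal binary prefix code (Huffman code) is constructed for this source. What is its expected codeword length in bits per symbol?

Repeatedly combine the two least-probable nodes; the expected code length is the sum of the merged weights.
merge 7/100 + 1/4 → 8/25
merge 289/1000 + 8/25 → 609/1000
merge 391/1000 + 609/1000 → 1
L = 8/25 + 609/1000 + 1 = 1929/1000 = 1.929 bits/symbol.

1.929 bits/symbol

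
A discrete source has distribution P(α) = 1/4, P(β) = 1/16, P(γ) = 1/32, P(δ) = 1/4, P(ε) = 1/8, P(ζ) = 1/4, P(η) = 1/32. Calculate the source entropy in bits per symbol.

2.4375 bits

Each probability is a power of 1/2, so log₂(1/p) is an integer.
H = Σ p·log₂(1/p) = 1/4·2 + 1/16·4 + 1/32·5 + 1/4·2 + 1/8·3 + 1/4·2 + 1/32·5 = 2.4375 bits.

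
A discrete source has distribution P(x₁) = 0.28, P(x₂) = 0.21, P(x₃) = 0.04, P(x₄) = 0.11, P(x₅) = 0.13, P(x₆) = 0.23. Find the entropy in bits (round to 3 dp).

H = −Σ pᵢ log₂ pᵢ.
−0.28·log₂(0.28) = 0.5142
−0.21·log₂(0.21) = 0.4728
−0.04·log₂(0.04) = 0.1858
−0.11·log₂(0.11) = 0.3503
−0.13·log₂(0.13) = 0.3826
−0.23·log₂(0.23) = 0.4877
Sum ≈ 2.3934 → 2.393 bits.

2.393 bits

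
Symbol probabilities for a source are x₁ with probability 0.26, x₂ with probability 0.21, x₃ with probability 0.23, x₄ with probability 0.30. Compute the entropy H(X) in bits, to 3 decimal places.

H = −Σ pᵢ log₂ pᵢ.
−0.26·log₂(0.26) = 0.5053
−0.21·log₂(0.21) = 0.4728
−0.23·log₂(0.23) = 0.4877
−0.30·log₂(0.30) = 0.5211
Sum ≈ 1.9869 → 1.987 bits.

1.987 bits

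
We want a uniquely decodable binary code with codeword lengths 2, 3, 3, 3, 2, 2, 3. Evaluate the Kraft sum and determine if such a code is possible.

1.25; no

With common denominator 2^3 = 8: Σ 2^(−ℓᵢ) = 2/8 + 1/8 + 1/8 + 1/8 + 2/8 + 2/8 + 1/8 = 10/8 = 1.25.
Kraft's inequality requires Σ ≤ 1; here Σ = 1.25 > 1, so no such prefix code exists.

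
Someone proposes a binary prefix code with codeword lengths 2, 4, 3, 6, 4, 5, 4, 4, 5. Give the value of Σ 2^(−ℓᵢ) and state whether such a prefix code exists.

0.703125; yes

With common denominator 2^6 = 64: Σ 2^(−ℓᵢ) = 16/64 + 4/64 + 8/64 + 1/64 + 4/64 + 2/64 + 4/64 + 4/64 + 2/64 = 45/64 = 0.703125.
Kraft's inequality requires Σ ≤ 1; here Σ = 0.703125 ≤ 1, so such a prefix code exists.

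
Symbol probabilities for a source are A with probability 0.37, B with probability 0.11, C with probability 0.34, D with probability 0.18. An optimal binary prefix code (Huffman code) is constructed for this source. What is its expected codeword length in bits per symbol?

Repeatedly combine the two least-probable nodes; the expected code length is the sum of the merged weights.
merge 11/100 + 9/50 → 29/100
merge 29/100 + 17/50 → 63/100
merge 37/100 + 63/100 → 1
L = 29/100 + 63/100 + 1 = 48/25 = 1.92 bits/symbol.

1.92 bits/symbol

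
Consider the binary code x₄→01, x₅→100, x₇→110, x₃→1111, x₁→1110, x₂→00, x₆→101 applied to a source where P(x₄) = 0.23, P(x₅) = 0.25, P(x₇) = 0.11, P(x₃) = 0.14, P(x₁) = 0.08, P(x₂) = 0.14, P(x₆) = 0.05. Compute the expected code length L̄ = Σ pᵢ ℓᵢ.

2.85 bits/symbol

L̄ = Σ pᵢ·ℓᵢ = 0.23·2 + 0.25·3 + 0.11·3 + 0.14·4 + 0.08·4 + 0.14·2 + 0.05·3 = 2.85 bits/symbol.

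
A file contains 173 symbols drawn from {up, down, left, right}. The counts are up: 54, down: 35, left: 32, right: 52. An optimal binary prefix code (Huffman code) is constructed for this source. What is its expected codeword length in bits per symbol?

2 bits/symbol

Probabilities are the counts divided by 173.
Repeatedly combine the two least-probable nodes; the expected code length is the sum of the merged weights.
merge 32/173 + 35/173 → 67/173
merge 52/173 + 54/173 → 106/173
merge 67/173 + 106/173 → 1
L = 67/173 + 106/173 + 1 = 2 bits/symbol.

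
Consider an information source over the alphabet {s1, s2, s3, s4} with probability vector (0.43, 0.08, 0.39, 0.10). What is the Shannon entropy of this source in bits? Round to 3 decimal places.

1.677 bits

H = −Σ pᵢ log₂ pᵢ.
−0.43·log₂(0.43) = 0.5236
−0.08·log₂(0.08) = 0.2915
−0.39·log₂(0.39) = 0.5298
−0.10·log₂(0.10) = 0.3322
Sum ≈ 1.6771 → 1.677 bits.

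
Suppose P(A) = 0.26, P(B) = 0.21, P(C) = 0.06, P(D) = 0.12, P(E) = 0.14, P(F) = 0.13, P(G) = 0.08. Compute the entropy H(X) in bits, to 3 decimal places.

H = −Σ pᵢ log₂ pᵢ.
−0.26·log₂(0.26) = 0.5053
−0.21·log₂(0.21) = 0.4728
−0.06·log₂(0.06) = 0.2435
−0.12·log₂(0.12) = 0.3671
−0.14·log₂(0.14) = 0.3971
−0.13·log₂(0.13) = 0.3826
−0.08·log₂(0.08) = 0.2915
Sum ≈ 2.6600 → 2.660 bits.

2.660 bits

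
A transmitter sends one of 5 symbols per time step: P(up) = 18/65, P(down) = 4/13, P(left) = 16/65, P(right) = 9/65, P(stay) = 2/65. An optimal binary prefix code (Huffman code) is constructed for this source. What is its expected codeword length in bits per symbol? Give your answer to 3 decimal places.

Repeatedly combine the two least-probable nodes; the expected code length is the sum of the merged weights.
merge 2/65 + 9/65 → 11/65
merge 11/65 + 16/65 → 27/65
merge 18/65 + 4/13 → 38/65
merge 27/65 + 38/65 → 1
L = 11/65 + 27/65 + 38/65 + 1 = 141/65 ≈ 2.169 bits/symbol.

2.169 bits/symbol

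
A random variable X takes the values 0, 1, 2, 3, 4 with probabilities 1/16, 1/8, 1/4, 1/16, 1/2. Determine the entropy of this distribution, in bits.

1.875 bits

Each probability is a power of 1/2, so log₂(1/p) is an integer.
H = Σ p·log₂(1/p) = 1/16·4 + 1/8·3 + 1/4·2 + 1/16·4 + 1/2·1 = 1.875 bits.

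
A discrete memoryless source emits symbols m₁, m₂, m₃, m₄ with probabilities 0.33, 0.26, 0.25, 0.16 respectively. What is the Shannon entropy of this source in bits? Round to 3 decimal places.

H = −Σ pᵢ log₂ pᵢ.
−0.33·log₂(0.33) = 0.5278
−0.26·log₂(0.26) = 0.5053
−0.25·log₂(0.25) = 0.5000
−0.16·log₂(0.16) = 0.4230
Sum ≈ 1.9561 → 1.956 bits.

1.956 bits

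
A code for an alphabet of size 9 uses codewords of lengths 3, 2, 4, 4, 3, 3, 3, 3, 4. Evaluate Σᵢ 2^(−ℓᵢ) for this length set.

1.0625

With common denominator 2^4 = 16: Σ 2^(−ℓᵢ) = 2/16 + 4/16 + 1/16 + 1/16 + 2/16 + 2/16 + 2/16 + 2/16 + 1/16 = 17/16 = 1.0625.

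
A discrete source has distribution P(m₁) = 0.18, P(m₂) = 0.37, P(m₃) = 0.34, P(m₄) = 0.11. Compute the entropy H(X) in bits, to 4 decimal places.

H = −Σ pᵢ log₂ pᵢ.
−0.18·log₂(0.18) = 0.4453
−0.37·log₂(0.37) = 0.5307
−0.34·log₂(0.34) = 0.5292
−0.11·log₂(0.11) = 0.3503
Sum ≈ 1.8555 → 1.8555 bits.

1.8555 bits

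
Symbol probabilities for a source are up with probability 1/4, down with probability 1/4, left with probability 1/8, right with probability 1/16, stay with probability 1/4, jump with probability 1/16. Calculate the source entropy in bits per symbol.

2.375 bits

Each probability is a power of 1/2, so log₂(1/p) is an integer.
H = Σ p·log₂(1/p) = 1/4·2 + 1/4·2 + 1/8·3 + 1/16·4 + 1/4·2 + 1/16·4 = 2.375 bits.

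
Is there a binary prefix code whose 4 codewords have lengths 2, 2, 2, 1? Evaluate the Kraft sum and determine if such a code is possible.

With common denominator 2^2 = 4: Σ 2^(−ℓᵢ) = 1/4 + 1/4 + 1/4 + 2/4 = 5/4 = 1.25.
Kraft's inequality requires Σ ≤ 1; here Σ = 1.25 > 1, so no such prefix code exists.

1.25; no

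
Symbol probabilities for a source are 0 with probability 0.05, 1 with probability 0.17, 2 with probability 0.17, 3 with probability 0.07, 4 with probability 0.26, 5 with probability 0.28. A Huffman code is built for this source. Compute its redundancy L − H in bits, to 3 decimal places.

0.037 bits

Entropy H = −Σ p log₂ p ≈ 2.3733 bits.
Huffman merges: 1/20+7/100→3/25; 3/25+17/100→29/100; 17/100+13/50→43/100; 7/25+29/100→57/100; 43/100+57/100→1. L = 241/100 ≈ 2.4100.
L − H = 2.4100 − 2.3733 = 0.037 bits.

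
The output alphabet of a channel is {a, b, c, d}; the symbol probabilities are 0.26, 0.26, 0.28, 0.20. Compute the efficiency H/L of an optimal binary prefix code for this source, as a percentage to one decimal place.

99.5%

Entropy H = −Σ p log₂ p ≈ 1.9892 bits.
Huffman merges: 1/5+13/50→23/50; 13/50+7/25→27/50; 23/50+27/50→1. L = 2 ≈ 2.0000.
Efficiency = H/L = 1.9892/2.0000 = 99.5%.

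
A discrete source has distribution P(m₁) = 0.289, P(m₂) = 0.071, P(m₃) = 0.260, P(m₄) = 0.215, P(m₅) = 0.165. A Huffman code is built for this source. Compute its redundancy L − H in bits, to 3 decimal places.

0.037 bits

Entropy H = −Σ p log₂ p ≈ 2.1995 bits.
Huffman merges: 71/1000+33/200→59/250; 43/200+59/250→451/1000; 13/50+289/1000→549/1000; 451/1000+549/1000→1. L = 559/250 ≈ 2.2360.
L − H = 2.2360 − 2.1995 = 0.037 bits.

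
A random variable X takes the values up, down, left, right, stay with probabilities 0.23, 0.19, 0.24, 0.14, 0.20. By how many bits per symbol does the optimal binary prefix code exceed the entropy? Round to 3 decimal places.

Entropy H = −Σ p log₂ p ≈ 2.2985 bits.
Huffman merges: 7/50+19/100→33/100; 1/5+23/100→43/100; 6/25+33/100→57/100; 43/100+57/100→1. L = 233/100 ≈ 2.3300.
L − H = 2.3300 − 2.2985 = 0.031 bits.

0.031 bits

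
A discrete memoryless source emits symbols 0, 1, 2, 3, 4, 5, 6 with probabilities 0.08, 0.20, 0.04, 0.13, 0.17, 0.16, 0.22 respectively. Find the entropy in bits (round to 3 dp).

2.662 bits

H = −Σ pᵢ log₂ pᵢ.
−0.08·log₂(0.08) = 0.2915
−0.20·log₂(0.20) = 0.4644
−0.04·log₂(0.04) = 0.1858
−0.13·log₂(0.13) = 0.3826
−0.17·log₂(0.17) = 0.4346
−0.16·log₂(0.16) = 0.4230
−0.22·log₂(0.22) = 0.4806
Sum ≈ 2.6625 → 2.662 bits.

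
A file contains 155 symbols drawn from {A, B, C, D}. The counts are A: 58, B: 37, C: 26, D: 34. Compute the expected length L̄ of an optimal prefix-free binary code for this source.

Probabilities are the counts divided by 155.
Repeatedly combine the two least-probable nodes; the expected code length is the sum of the merged weights.
merge 26/155 + 34/155 → 12/31
merge 37/155 + 58/155 → 19/31
merge 12/31 + 19/31 → 1
L = 12/31 + 19/31 + 1 = 2 bits/symbol.

2 bits/symbol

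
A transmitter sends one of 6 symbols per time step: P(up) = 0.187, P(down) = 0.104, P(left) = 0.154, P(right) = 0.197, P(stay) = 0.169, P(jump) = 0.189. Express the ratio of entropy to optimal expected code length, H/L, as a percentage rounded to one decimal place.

Entropy H = −Σ p log₂ p ≈ 2.5570 bits.
Huffman merges: 13/125+77/500→129/500; 169/1000+187/1000→89/250; 189/1000+197/1000→193/500; 129/500+89/250→307/500; 193/500+307/500→1. L = 1307/500 ≈ 2.6140.
Efficiency = H/L = 2.5570/2.6140 = 97.8%.

97.8%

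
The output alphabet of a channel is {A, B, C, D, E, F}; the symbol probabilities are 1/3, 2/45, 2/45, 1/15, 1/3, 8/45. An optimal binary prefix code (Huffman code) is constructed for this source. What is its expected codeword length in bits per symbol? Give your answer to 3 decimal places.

Repeatedly combine the two least-probable nodes; the expected code length is the sum of the merged weights.
merge 2/45 + 2/45 → 4/45
merge 1/15 + 4/45 → 7/45
merge 7/45 + 8/45 → 1/3
merge 1/3 + 1/3 → 2/3
merge 1/3 + 2/3 → 1
L = 4/45 + 7/45 + 1/3 + 2/3 + 1 = 101/45 ≈ 2.244 bits/symbol.

2.244 bits/symbol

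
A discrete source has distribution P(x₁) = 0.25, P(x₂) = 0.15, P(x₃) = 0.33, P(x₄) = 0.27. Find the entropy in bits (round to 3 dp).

H = −Σ pᵢ log₂ pᵢ.
−0.25·log₂(0.25) = 0.5000
−0.15·log₂(0.15) = 0.4105
−0.33·log₂(0.33) = 0.5278
−0.27·log₂(0.27) = 0.5100
Sum ≈ 1.9484 → 1.948 bits.

1.948 bits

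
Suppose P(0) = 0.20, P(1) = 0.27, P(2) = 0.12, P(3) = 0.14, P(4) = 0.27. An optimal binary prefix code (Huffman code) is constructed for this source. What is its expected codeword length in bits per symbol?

2.26 bits/symbol

Repeatedly combine the two least-probable nodes; the expected code length is the sum of the merged weights.
merge 3/25 + 7/50 → 13/50
merge 1/5 + 13/50 → 23/50
merge 27/100 + 27/100 → 27/50
merge 23/50 + 27/50 → 1
L = 13/50 + 23/50 + 27/50 + 1 = 113/50 = 2.26 bits/symbol.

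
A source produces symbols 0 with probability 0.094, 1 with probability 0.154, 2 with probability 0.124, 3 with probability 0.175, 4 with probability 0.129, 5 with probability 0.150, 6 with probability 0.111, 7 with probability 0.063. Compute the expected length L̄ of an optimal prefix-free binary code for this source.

Repeatedly combine the two least-probable nodes; the expected code length is the sum of the merged weights.
merge 63/1000 + 47/500 → 157/1000
merge 111/1000 + 31/250 → 47/200
merge 129/1000 + 3/20 → 279/1000
merge 77/500 + 157/1000 → 311/1000
merge 7/40 + 47/200 → 41/100
merge 279/1000 + 311/1000 → 59/100
merge 41/100 + 59/100 → 1
L = 157/1000 + 47/200 + 279/1000 + 311/1000 + 41/100 + 59/100 + 1 = 1491/500 = 2.982 bits/symbol.

2.982 bits/symbol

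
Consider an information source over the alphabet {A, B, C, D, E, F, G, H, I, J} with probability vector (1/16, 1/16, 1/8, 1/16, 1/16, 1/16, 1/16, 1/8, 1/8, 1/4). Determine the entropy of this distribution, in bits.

3.125 bits

Each probability is a power of 1/2, so log₂(1/p) is an integer.
H = Σ p·log₂(1/p) = 1/16·4 + 1/16·4 + 1/8·3 + 1/16·4 + 1/16·4 + 1/16·4 + 1/16·4 + 1/8·3 + 1/8·3 + 1/4·2 = 3.125 bits.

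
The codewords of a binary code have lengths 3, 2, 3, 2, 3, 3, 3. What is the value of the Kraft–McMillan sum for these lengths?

With common denominator 2^3 = 8: Σ 2^(−ℓᵢ) = 1/8 + 2/8 + 1/8 + 2/8 + 1/8 + 1/8 + 1/8 = 9/8 = 1.125.

1.125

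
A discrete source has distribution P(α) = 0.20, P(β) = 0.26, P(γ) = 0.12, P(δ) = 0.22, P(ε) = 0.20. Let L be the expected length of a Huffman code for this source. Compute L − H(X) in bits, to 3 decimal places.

0.038 bits

Entropy H = −Σ p log₂ p ≈ 2.2817 bits.
Huffman merges: 3/25+1/5→8/25; 1/5+11/50→21/50; 13/50+8/25→29/50; 21/50+29/50→1. L = 58/25 ≈ 2.3200.
L − H = 2.3200 − 2.2817 = 0.038 bits.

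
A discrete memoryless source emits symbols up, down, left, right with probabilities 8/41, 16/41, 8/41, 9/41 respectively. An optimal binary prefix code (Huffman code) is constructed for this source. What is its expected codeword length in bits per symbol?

Repeatedly combine the two least-probable nodes; the expected code length is the sum of the merged weights.
merge 8/41 + 8/41 → 16/41
merge 9/41 + 16/41 → 25/41
merge 16/41 + 25/41 → 1
L = 16/41 + 25/41 + 1 = 2 bits/symbol.

2 bits/symbol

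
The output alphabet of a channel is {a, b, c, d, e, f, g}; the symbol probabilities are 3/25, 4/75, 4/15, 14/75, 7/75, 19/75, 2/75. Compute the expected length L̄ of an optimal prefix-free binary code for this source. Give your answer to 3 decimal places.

Repeatedly combine the two least-probable nodes; the expected code length is the sum of the merged weights.
merge 2/75 + 4/75 → 2/25
merge 2/25 + 7/75 → 13/75
merge 3/25 + 13/75 → 22/75
merge 14/75 + 19/75 → 11/25
merge 4/15 + 22/75 → 14/25
merge 11/25 + 14/25 → 1
L = 2/25 + 13/75 + 22/75 + 11/25 + 14/25 + 1 = 191/75 ≈ 2.547 bits/symbol.

2.547 bits/symbol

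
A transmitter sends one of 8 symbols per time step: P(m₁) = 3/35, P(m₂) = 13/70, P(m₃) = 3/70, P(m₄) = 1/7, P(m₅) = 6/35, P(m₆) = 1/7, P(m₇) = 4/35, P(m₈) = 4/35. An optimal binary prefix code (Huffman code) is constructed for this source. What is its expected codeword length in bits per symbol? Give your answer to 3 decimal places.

Repeatedly combine the two least-probable nodes; the expected code length is the sum of the merged weights.
merge 3/70 + 3/35 → 9/70
merge 4/35 + 4/35 → 8/35
merge 9/70 + 1/7 → 19/70
merge 1/7 + 6/35 → 11/35
merge 13/70 + 8/35 → 29/70
merge 19/70 + 11/35 → 41/70
merge 29/70 + 41/70 → 1
L = 9/70 + 8/35 + 19/70 + 11/35 + 29/70 + 41/70 + 1 = 103/35 ≈ 2.943 bits/symbol.

2.943 bits/symbol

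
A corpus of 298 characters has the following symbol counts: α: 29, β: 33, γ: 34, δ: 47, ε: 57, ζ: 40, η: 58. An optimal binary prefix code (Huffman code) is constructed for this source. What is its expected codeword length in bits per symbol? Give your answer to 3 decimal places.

2.805 bits/symbol

Probabilities are the counts divided by 298.
Repeatedly combine the two least-probable nodes; the expected code length is the sum of the merged weights.
merge 29/298 + 33/298 → 31/149
merge 17/149 + 20/149 → 37/149
merge 47/298 + 57/298 → 52/149
merge 29/149 + 31/149 → 60/149
merge 37/149 + 52/149 → 89/149
merge 60/149 + 89/149 → 1
L = 31/149 + 37/149 + 52/149 + 60/149 + 89/149 + 1 = 418/149 ≈ 2.805 bits/symbol.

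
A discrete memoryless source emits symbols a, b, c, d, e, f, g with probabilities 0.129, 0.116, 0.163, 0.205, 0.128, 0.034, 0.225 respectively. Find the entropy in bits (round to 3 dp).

2.667 bits

H = −Σ pᵢ log₂ pᵢ.
−0.129·log₂(0.129) = 0.3811
−0.116·log₂(0.116) = 0.3605
−0.163·log₂(0.163) = 0.4266
−0.205·log₂(0.205) = 0.4687
−0.128·log₂(0.128) = 0.3796
−0.034·log₂(0.034) = 0.1659
−0.225·log₂(0.225) = 0.4842
Sum ≈ 2.6666 → 2.667 bits.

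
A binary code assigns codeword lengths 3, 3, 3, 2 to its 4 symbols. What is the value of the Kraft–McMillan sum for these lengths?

0.625

With common denominator 2^3 = 8: Σ 2^(−ℓᵢ) = 1/8 + 1/8 + 1/8 + 2/8 = 5/8 = 0.625.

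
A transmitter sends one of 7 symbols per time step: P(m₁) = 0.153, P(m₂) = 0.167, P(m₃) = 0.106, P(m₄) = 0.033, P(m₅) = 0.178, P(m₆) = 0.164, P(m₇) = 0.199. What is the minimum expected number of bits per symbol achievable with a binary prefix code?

2.762 bits/symbol

Repeatedly combine the two least-probable nodes; the expected code length is the sum of the merged weights.
merge 33/1000 + 53/500 → 139/1000
merge 139/1000 + 153/1000 → 73/250
merge 41/250 + 167/1000 → 331/1000
merge 89/500 + 199/1000 → 377/1000
merge 73/250 + 331/1000 → 623/1000
merge 377/1000 + 623/1000 → 1
L = 139/1000 + 73/250 + 331/1000 + 377/1000 + 623/1000 + 1 = 1381/500 = 2.762 bits/symbol.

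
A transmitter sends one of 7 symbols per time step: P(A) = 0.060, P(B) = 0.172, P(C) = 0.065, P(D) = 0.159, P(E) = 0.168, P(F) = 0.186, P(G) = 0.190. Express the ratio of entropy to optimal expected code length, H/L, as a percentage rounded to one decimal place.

Entropy H = −Σ p log₂ p ≈ 2.6974 bits.
Huffman merges: 3/50+13/200→1/8; 1/8+159/1000→71/250; 21/125+43/250→17/50; 93/500+19/100→47/125; 71/250+17/50→78/125; 47/125+78/125→1. L = 2749/1000 ≈ 2.7490.
Efficiency = H/L = 2.6974/2.7490 = 98.1%.

98.1%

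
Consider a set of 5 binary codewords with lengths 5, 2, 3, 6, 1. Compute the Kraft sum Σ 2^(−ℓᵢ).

0.921875

With common denominator 2^6 = 64: Σ 2^(−ℓᵢ) = 2/64 + 16/64 + 8/64 + 1/64 + 32/64 = 59/64 = 0.921875.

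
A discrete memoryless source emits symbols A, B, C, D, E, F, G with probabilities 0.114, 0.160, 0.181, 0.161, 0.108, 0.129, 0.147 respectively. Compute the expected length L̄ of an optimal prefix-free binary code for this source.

Repeatedly combine the two least-probable nodes; the expected code length is the sum of the merged weights.
merge 27/250 + 57/500 → 111/500
merge 129/1000 + 147/1000 → 69/250
merge 4/25 + 161/1000 → 321/1000
merge 181/1000 + 111/500 → 403/1000
merge 69/250 + 321/1000 → 597/1000
merge 403/1000 + 597/1000 → 1
L = 111/500 + 69/250 + 321/1000 + 403/1000 + 597/1000 + 1 = 2819/1000 = 2.819 bits/symbol.

2.819 bits/symbol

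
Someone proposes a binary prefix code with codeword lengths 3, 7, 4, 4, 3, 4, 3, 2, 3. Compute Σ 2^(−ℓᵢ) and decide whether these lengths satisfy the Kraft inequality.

0.9453125; yes

With common denominator 2^7 = 128: Σ 2^(−ℓᵢ) = 16/128 + 1/128 + 8/128 + 8/128 + 16/128 + 8/128 + 16/128 + 32/128 + 16/128 = 121/128 = 0.9453125.
Kraft's inequality requires Σ ≤ 1; here Σ = 0.9453125 ≤ 1, so such a prefix code exists.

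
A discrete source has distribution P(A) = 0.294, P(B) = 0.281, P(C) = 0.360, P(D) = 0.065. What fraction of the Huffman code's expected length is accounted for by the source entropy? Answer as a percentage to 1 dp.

91.7%

Entropy H = −Σ p log₂ p ≈ 1.8208 bits.
Huffman merges: 13/200+281/1000→173/500; 147/500+173/500→16/25; 9/25+16/25→1. L = 993/500 ≈ 1.9860.
Efficiency = H/L = 1.8208/1.9860 = 91.7%.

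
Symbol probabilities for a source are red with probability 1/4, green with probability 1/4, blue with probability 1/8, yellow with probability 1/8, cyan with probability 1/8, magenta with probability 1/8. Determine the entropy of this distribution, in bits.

2.5 bits

Each probability is a power of 1/2, so log₂(1/p) is an integer.
H = Σ p·log₂(1/p) = 1/4·2 + 1/4·2 + 1/8·3 + 1/8·3 + 1/8·3 + 1/8·3 = 2.5 bits.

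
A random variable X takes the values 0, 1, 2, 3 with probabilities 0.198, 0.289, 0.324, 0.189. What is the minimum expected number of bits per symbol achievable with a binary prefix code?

2 bits/symbol

Repeatedly combine the two least-probable nodes; the expected code length is the sum of the merged weights.
merge 189/1000 + 99/500 → 387/1000
merge 289/1000 + 81/250 → 613/1000
merge 387/1000 + 613/1000 → 1
L = 387/1000 + 613/1000 + 1 = 2 bits/symbol.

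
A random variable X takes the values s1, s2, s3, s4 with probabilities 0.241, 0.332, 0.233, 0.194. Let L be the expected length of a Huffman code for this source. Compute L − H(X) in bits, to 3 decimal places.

0.028 bits

Entropy H = −Σ p log₂ p ≈ 1.9715 bits.
Huffman merges: 97/500+233/1000→427/1000; 241/1000+83/250→573/1000; 427/1000+573/1000→1. L = 2 ≈ 2.0000.
L − H = 2.0000 − 1.9715 = 0.028 bits.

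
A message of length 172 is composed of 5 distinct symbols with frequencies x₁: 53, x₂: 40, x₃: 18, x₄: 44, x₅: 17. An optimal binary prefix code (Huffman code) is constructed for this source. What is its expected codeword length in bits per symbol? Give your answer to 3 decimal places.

2.203 bits/symbol

Probabilities are the counts divided by 172.
Repeatedly combine the two least-probable nodes; the expected code length is the sum of the merged weights.
merge 17/172 + 9/86 → 35/172
merge 35/172 + 10/43 → 75/172
merge 11/43 + 53/172 → 97/172
merge 75/172 + 97/172 → 1
L = 35/172 + 75/172 + 97/172 + 1 = 379/172 ≈ 2.203 bits/symbol.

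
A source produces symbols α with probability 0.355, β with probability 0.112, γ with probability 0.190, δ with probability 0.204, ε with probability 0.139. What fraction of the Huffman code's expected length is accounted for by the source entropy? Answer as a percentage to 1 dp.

97.9%

Entropy H = −Σ p log₂ p ≈ 2.2029 bits.
Huffman merges: 14/125+139/1000→251/1000; 19/100+51/250→197/500; 251/1000+71/200→303/500; 197/500+303/500→1. L = 2251/1000 ≈ 2.2510.
Efficiency = H/L = 2.2029/2.2510 = 97.9%.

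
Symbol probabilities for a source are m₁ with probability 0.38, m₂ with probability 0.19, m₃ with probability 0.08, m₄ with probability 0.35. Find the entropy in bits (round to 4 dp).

1.8073 bits

H = −Σ pᵢ log₂ pᵢ.
−0.38·log₂(0.38) = 0.5305
−0.19·log₂(0.19) = 0.4552
−0.08·log₂(0.08) = 0.2915
−0.35·log₂(0.35) = 0.5301
Sum ≈ 1.8073 → 1.8073 bits.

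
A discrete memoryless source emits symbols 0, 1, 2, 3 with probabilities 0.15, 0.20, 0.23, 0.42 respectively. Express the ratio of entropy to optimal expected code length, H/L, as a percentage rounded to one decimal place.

97.8%

Entropy H = −Σ p log₂ p ≈ 1.8882 bits.
Huffman merges: 3/20+1/5→7/20; 23/100+7/20→29/50; 21/50+29/50→1. L = 193/100 ≈ 1.9300.
Efficiency = H/L = 1.8882/1.9300 = 97.8%.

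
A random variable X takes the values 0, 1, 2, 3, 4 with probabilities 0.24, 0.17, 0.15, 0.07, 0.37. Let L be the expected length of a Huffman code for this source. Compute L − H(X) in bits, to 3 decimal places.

0.081 bits

Entropy H = −Σ p log₂ p ≈ 2.1386 bits.
Huffman merges: 7/100+3/20→11/50; 17/100+11/50→39/100; 6/25+37/100→61/100; 39/100+61/100→1. L = 111/50 ≈ 2.2200.
L − H = 2.2200 − 2.1386 = 0.081 bits.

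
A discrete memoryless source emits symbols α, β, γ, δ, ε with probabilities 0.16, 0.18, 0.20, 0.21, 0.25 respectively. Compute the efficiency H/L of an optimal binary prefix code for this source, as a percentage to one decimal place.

Entropy H = −Σ p log₂ p ≈ 2.3055 bits.
Huffman merges: 4/25+9/50→17/50; 1/5+21/100→41/100; 1/4+17/50→59/100; 41/100+59/100→1. L = 117/50 ≈ 2.3400.
Efficiency = H/L = 2.3055/2.3400 = 98.5%.

98.5%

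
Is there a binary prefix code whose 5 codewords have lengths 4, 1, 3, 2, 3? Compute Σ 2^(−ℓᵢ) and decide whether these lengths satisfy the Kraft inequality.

1.0625; no

With common denominator 2^4 = 16: Σ 2^(−ℓᵢ) = 1/16 + 8/16 + 2/16 + 4/16 + 2/16 = 17/16 = 1.0625.
Kraft's inequality requires Σ ≤ 1; here Σ = 1.0625 > 1, so no such prefix code exists.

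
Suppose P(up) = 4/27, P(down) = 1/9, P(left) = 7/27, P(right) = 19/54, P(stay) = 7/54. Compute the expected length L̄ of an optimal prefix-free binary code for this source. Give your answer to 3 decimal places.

Repeatedly combine the two least-probable nodes; the expected code length is the sum of the merged weights.
merge 1/9 + 7/54 → 13/54
merge 4/27 + 13/54 → 7/18
merge 7/27 + 19/54 → 11/18
merge 7/18 + 11/18 → 1
L = 13/54 + 7/18 + 11/18 + 1 = 121/54 ≈ 2.241 bits/symbol.

2.241 bits/symbol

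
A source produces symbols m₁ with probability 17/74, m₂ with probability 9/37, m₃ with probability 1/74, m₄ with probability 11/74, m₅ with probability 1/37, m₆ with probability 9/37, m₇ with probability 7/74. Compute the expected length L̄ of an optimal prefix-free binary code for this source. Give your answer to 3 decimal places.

2.459 bits/symbol

Repeatedly combine the two least-probable nodes; the expected code length is the sum of the merged weights.
merge 1/74 + 1/37 → 3/74
merge 3/74 + 7/74 → 5/37
merge 5/37 + 11/74 → 21/74
merge 17/74 + 9/37 → 35/74
merge 9/37 + 21/74 → 39/74
merge 35/74 + 39/74 → 1
L = 3/74 + 5/37 + 21/74 + 35/74 + 39/74 + 1 = 91/37 ≈ 2.459 bits/symbol.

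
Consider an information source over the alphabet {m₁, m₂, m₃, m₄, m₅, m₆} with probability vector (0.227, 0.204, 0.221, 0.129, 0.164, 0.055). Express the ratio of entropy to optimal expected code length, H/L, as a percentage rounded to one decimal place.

Entropy H = −Σ p log₂ p ≈ 2.4738 bits.
Huffman merges: 11/200+129/1000→23/125; 41/250+23/125→87/250; 51/250+221/1000→17/40; 227/1000+87/250→23/40; 17/40+23/40→1. L = 633/250 ≈ 2.5320.
Efficiency = H/L = 2.4738/2.5320 = 97.7%.

97.7%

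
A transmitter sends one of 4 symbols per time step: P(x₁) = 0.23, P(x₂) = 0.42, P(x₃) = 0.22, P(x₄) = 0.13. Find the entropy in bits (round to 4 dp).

H = −Σ pᵢ log₂ pᵢ.
−0.23·log₂(0.23) = 0.4877
−0.42·log₂(0.42) = 0.5256
−0.22·log₂(0.22) = 0.4806
−0.13·log₂(0.13) = 0.3826
Sum ≈ 1.8765 → 1.8765 bits.

1.8765 bits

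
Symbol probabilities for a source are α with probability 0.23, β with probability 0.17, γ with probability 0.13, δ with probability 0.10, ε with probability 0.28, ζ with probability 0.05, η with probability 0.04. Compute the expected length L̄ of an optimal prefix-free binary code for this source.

2.58 bits/symbol

Repeatedly combine the two least-probable nodes; the expected code length is the sum of the merged weights.
merge 1/25 + 1/20 → 9/100
merge 9/100 + 1/10 → 19/100
merge 13/100 + 17/100 → 3/10
merge 19/100 + 23/100 → 21/50
merge 7/25 + 3/10 → 29/50
merge 21/50 + 29/50 → 1
L = 9/100 + 19/100 + 3/10 + 21/50 + 29/50 + 1 = 129/50 = 2.58 bits/symbol.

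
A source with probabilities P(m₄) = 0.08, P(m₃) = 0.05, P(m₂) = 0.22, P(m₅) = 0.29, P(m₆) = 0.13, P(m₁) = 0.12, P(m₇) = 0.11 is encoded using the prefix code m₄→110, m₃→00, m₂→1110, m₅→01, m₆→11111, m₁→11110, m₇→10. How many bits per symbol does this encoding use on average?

L̄ = Σ pᵢ·ℓᵢ = 0.08·3 + 0.05·2 + 0.22·4 + 0.29·2 + 0.13·5 + 0.12·5 + 0.11·2 = 3.27 bits/symbol.

3.27 bits/symbol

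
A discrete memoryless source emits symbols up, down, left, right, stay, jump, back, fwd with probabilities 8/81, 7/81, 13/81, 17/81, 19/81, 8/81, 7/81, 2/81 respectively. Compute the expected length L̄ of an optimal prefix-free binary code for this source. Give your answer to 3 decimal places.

Repeatedly combine the two least-probable nodes; the expected code length is the sum of the merged weights.
merge 2/81 + 7/81 → 1/9
merge 7/81 + 8/81 → 5/27
merge 8/81 + 1/9 → 17/81
merge 13/81 + 5/27 → 28/81
merge 17/81 + 17/81 → 34/81
merge 19/81 + 28/81 → 47/81
merge 34/81 + 47/81 → 1
L = 1/9 + 5/27 + 17/81 + 28/81 + 34/81 + 47/81 + 1 = 77/27 ≈ 2.852 bits/symbol.

2.852 bits/symbol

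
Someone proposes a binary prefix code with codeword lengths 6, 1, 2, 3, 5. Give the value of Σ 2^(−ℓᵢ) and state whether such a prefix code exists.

0.921875; yes

With common denominator 2^6 = 64: Σ 2^(−ℓᵢ) = 1/64 + 32/64 + 16/64 + 8/64 + 2/64 = 59/64 = 0.921875.
Kraft's inequality requires Σ ≤ 1; here Σ = 0.921875 ≤ 1, so such a prefix code exists.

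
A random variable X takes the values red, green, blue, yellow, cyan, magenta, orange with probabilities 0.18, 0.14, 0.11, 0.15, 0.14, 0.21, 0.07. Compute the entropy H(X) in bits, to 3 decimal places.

2.742 bits

H = −Σ pᵢ log₂ pᵢ.
−0.18·log₂(0.18) = 0.4453
−0.14·log₂(0.14) = 0.3971
−0.11·log₂(0.11) = 0.3503
−0.15·log₂(0.15) = 0.4105
−0.14·log₂(0.14) = 0.3971
−0.21·log₂(0.21) = 0.4728
−0.07·log₂(0.07) = 0.2686
Sum ≈ 2.7417 → 2.742 bits.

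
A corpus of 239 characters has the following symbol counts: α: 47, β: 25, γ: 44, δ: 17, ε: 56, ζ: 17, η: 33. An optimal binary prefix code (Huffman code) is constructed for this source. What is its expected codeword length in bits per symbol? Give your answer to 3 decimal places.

2.711 bits/symbol

Probabilities are the counts divided by 239.
Repeatedly combine the two least-probable nodes; the expected code length is the sum of the merged weights.
merge 17/239 + 17/239 → 34/239
merge 25/239 + 33/239 → 58/239
merge 34/239 + 44/239 → 78/239
merge 47/239 + 56/239 → 103/239
merge 58/239 + 78/239 → 136/239
merge 103/239 + 136/239 → 1
L = 34/239 + 58/239 + 78/239 + 103/239 + 136/239 + 1 = 648/239 ≈ 2.711 bits/symbol.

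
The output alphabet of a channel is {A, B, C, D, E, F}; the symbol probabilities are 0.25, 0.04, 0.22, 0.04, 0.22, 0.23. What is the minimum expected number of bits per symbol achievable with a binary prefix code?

Repeatedly combine the two least-probable nodes; the expected code length is the sum of the merged weights.
merge 1/25 + 1/25 → 2/25
merge 2/25 + 11/50 → 3/10
merge 11/50 + 23/100 → 9/20
merge 1/4 + 3/10 → 11/20
merge 9/20 + 11/20 → 1
L = 2/25 + 3/10 + 9/20 + 11/20 + 1 = 119/50 = 2.38 bits/symbol.

2.38 bits/symbol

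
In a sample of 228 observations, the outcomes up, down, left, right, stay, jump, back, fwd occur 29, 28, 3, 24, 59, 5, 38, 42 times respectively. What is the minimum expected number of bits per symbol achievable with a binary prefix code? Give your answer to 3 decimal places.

2.732 bits/symbol

Probabilities are the counts divided by 228.
Repeatedly combine the two least-probable nodes; the expected code length is the sum of the merged weights.
merge 1/76 + 5/228 → 2/57
merge 2/57 + 2/19 → 8/57
merge 7/57 + 29/228 → 1/4
merge 8/57 + 1/6 → 35/114
merge 7/38 + 1/4 → 33/76
merge 59/228 + 35/114 → 43/76
merge 33/76 + 43/76 → 1
L = 2/57 + 8/57 + 1/4 + 35/114 + 33/76 + 43/76 + 1 = 623/228 ≈ 2.732 bits/symbol.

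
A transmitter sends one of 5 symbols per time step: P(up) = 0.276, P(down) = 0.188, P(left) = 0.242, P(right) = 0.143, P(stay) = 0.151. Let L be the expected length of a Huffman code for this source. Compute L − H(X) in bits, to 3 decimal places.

0.020 bits

Entropy H = −Σ p log₂ p ≈ 2.2743 bits.
Huffman merges: 143/1000+151/1000→147/500; 47/250+121/500→43/100; 69/250+147/500→57/100; 43/100+57/100→1. L = 1147/500 ≈ 2.2940.
L − H = 2.2940 − 2.2743 = 0.020 bits.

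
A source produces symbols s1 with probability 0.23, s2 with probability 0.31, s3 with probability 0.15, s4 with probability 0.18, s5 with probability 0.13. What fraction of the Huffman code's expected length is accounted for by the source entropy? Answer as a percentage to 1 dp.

98.7%

Entropy H = −Σ p log₂ p ≈ 2.2500 bits.
Huffman merges: 13/100+3/20→7/25; 9/50+23/100→41/100; 7/25+31/100→59/100; 41/100+59/100→1. L = 57/25 ≈ 2.2800.
Efficiency = H/L = 2.2500/2.2800 = 98.7%.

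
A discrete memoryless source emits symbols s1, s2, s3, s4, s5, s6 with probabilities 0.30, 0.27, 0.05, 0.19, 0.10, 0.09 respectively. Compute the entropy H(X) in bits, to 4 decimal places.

2.3473 bits

H = −Σ pᵢ log₂ pᵢ.
−0.30·log₂(0.30) = 0.5211
−0.27·log₂(0.27) = 0.5100
−0.05·log₂(0.05) = 0.2161
−0.19·log₂(0.19) = 0.4552
−0.10·log₂(0.10) = 0.3322
−0.09·log₂(0.09) = 0.3127
Sum ≈ 2.3473 → 2.3473 bits.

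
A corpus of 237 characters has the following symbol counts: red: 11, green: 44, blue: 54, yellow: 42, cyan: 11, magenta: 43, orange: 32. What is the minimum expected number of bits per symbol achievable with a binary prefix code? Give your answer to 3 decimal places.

2.679 bits/symbol

Probabilities are the counts divided by 237.
Repeatedly combine the two least-probable nodes; the expected code length is the sum of the merged weights.
merge 11/237 + 11/237 → 22/237
merge 22/237 + 32/237 → 18/79
merge 14/79 + 43/237 → 85/237
merge 44/237 + 18/79 → 98/237
merge 18/79 + 85/237 → 139/237
merge 98/237 + 139/237 → 1
L = 22/237 + 18/79 + 85/237 + 98/237 + 139/237 + 1 = 635/237 ≈ 2.679 bits/symbol.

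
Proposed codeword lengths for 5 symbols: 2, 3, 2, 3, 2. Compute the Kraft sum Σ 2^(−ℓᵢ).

With common denominator 2^3 = 8: Σ 2^(−ℓᵢ) = 2/8 + 1/8 + 2/8 + 1/8 + 2/8 = 8/8 = 1.

1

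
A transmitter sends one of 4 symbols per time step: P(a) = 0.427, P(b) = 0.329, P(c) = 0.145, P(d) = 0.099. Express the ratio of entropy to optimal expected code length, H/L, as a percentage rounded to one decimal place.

98.3%

Entropy H = −Σ p log₂ p ≈ 1.7861 bits.
Huffman merges: 99/1000+29/200→61/250; 61/250+329/1000→573/1000; 427/1000+573/1000→1. L = 1817/1000 ≈ 1.8170.
Efficiency = H/L = 1.7861/1.8170 = 98.3%.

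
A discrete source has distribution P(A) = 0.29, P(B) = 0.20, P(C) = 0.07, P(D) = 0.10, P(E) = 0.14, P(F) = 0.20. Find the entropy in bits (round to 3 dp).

H = −Σ pᵢ log₂ pᵢ.
−0.29·log₂(0.29) = 0.5179
−0.20·log₂(0.20) = 0.4644
−0.07·log₂(0.07) = 0.2686
−0.10·log₂(0.10) = 0.3322
−0.14·log₂(0.14) = 0.3971
−0.20·log₂(0.20) = 0.4644
Sum ≈ 2.4445 → 2.445 bits.

2.445 bits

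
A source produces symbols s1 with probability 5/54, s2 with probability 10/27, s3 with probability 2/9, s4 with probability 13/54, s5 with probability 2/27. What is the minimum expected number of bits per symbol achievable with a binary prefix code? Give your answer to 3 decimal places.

Repeatedly combine the two least-probable nodes; the expected code length is the sum of the merged weights.
merge 2/27 + 5/54 → 1/6
merge 1/6 + 2/9 → 7/18
merge 13/54 + 10/27 → 11/18
merge 7/18 + 11/18 → 1
L = 1/6 + 7/18 + 11/18 + 1 = 13/6 ≈ 2.167 bits/symbol.

2.167 bits/symbol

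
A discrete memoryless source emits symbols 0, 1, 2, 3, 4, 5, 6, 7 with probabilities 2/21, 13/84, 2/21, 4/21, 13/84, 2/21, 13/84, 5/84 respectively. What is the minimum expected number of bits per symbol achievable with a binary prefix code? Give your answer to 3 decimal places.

2.964 bits/symbol

Repeatedly combine the two least-probable nodes; the expected code length is the sum of the merged weights.
merge 5/84 + 2/21 → 13/84
merge 2/21 + 2/21 → 4/21
merge 13/84 + 13/84 → 13/42
merge 13/84 + 13/84 → 13/42
merge 4/21 + 4/21 → 8/21
merge 13/42 + 13/42 → 13/21
merge 8/21 + 13/21 → 1
L = 13/84 + 4/21 + 13/42 + 13/42 + 8/21 + 13/21 + 1 = 83/28 ≈ 2.964 bits/symbol.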